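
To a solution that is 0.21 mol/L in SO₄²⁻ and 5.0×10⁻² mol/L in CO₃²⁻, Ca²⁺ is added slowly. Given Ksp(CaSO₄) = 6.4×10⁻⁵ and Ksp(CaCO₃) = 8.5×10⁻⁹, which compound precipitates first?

The threshold for precipitation is Q = Ksp.
For CaSO₄: [Ca²⁺] = (Ksp/[SO₄²⁻]) = 3.0×10⁻⁴ mol/L
For CaCO₃: [Ca²⁺] = (Ksp/[CO₃²⁻]) = 1.7×10⁻⁷ mol/L
CaCO₃ requires the lower [Ca²⁺], so it precipitates first.

CaCO₃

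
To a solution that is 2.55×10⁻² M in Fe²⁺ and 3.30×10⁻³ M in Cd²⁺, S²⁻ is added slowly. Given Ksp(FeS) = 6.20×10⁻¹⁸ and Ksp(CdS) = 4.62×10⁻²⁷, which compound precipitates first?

Precipitation of each salt begins when its ion product equals Ksp.
For FeS: [S²⁻] = (Ksp/[Fe²⁺]) = 2.43×10⁻¹⁶ M
For CdS: [S²⁻] = (Ksp/[Cd²⁺]) = 1.40×10⁻²⁴ M
CdS requires the lower [S²⁻], so it precipitates first.

CdS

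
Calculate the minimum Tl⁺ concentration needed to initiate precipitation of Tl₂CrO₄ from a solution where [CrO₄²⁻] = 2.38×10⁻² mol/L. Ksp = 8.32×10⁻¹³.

Each salt precipitates once Q = Ksp for that salt.
Tl₂CrO₄(s) ⇌ 2 Tl⁺(aq) + CrO₄²⁻(aq)
Ksp = [Tl⁺]^2[CrO₄²⁻] = [Tl⁺]^2(2.38×10⁻²)
[Tl⁺]^2 = 8.32×10⁻¹³ / (2.38×10⁻²) = 3.50×10⁻¹¹
[Tl⁺] = 5.91×10⁻⁶ mol/L

5.91×10⁻⁶ M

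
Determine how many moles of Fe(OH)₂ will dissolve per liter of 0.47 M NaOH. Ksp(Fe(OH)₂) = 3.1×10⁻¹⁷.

Fe(OH)₂(s) ⇌ Fe²⁺(aq) + 2 OH⁻(aq)
With OH⁻ already at 0.47 M and s small, take [OH⁻] ≈ 0.47 M and [Fe²⁺] = s.
Ksp = [Fe²⁺][OH⁻]^2 = s(0.47)^2
s = 3.1×10⁻¹⁷ / (0.47)^2 = 1.4×10⁻¹⁶
s = 1.4×10⁻¹⁶ M

1.4×10⁻¹⁶ M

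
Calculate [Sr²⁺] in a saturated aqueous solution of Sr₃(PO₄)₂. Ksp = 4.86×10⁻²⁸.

4.05×10⁻⁶ M

Sr₃(PO₄)₂(s) ⇌ 3 Sr²⁺(aq) + 2 PO₄³⁻(aq)
Call the molar solubility s, so that [Sr²⁺] = 3s and [PO₄³⁻] = 2s.
Ksp = [Sr²⁺]^3[PO₄³⁻]^2 = (3s)^3 · (2s)^2 = 108s^5 = 4.86×10⁻²⁸
s = 1.35×10⁻⁶ mol/L
[Sr²⁺] = 3s = 4.05×10⁻⁶ mol/L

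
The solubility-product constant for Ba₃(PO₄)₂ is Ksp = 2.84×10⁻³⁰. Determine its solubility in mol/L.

4.83×10⁻⁷ M

Ba₃(PO₄)₂(s) ⇌ 3 Ba²⁺(aq) + 2 PO₄³⁻(aq)
If s mol/L of Ba₃(PO₄)₂ dissolves, [Ba²⁺] = 3s and [PO₄³⁻] = 2s.
Ksp = [Ba²⁺]^3[PO₄³⁻]^2 = (3s)^3 · (2s)^2 = 108s^5
108s^5 = 2.84×10⁻³⁰  ⇒  s^5 = 2.63×10⁻³²
Taking the 5th root, s = 4.83×10⁻⁷ M.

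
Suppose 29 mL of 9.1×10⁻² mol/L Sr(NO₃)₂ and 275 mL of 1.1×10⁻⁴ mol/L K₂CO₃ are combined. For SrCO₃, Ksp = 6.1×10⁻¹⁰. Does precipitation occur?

Total volume after mixing = 29 + 275 = 304 mL.
[Sr²⁺] = (9.1×10⁻²)(29)/304 = 8.7×10⁻³ mol/L
[CO₃²⁻] = (1.1×10⁻⁴)(275)/304 = 1.0×10⁻⁴ mol/L
Q = [Sr²⁺][CO₃²⁻] = 8.6×10⁻⁷
Since Q (8.6×10⁻⁷) exceeds Ksp (6.1×10⁻¹⁰), SrCO₃ will precipitate.

Yes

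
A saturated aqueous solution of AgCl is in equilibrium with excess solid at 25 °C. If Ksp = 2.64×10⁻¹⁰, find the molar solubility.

AgCl(s) ⇌ Ag⁺(aq) + Cl⁻(aq)
Call the molar solubility s, so that [Ag⁺] = s and [Cl⁻] = s.
Ksp = [Ag⁺][Cl⁻] = s · s = s^2
s^2 = 2.64×10⁻¹⁰
s = (2.64×10⁻¹⁰)^(1/2) = 1.62×10⁻⁵ mol L⁻¹

1.62×10⁻⁵ M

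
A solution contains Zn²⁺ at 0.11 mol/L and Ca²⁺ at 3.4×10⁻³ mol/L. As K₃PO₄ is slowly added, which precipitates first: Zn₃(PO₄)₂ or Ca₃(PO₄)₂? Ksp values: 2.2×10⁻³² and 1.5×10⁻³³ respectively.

Zn₃(PO₄)₂

Precipitation begins when Q = Ksp.
For Zn₃(PO₄)₂: [PO₄³⁻] = (Ksp/[Zn²⁺]^3)^(1/2) = 4.1×10⁻¹⁵ mol/L
For Ca₃(PO₄)₂: [PO₄³⁻] = (Ksp/[Ca²⁺]^3)^(1/2) = 2.0×10⁻¹³ mol/L
Since Zn₃(PO₄)₂ needs less PO₄³⁻ to reach saturation, it precipitates first.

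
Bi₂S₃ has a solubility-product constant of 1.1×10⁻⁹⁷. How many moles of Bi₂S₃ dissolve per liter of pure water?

1.6×10⁻²⁰ M

Bi₂S₃(s) ⇌ 2 Bi³⁺(aq) + 3 S²⁻(aq)
For each mole of Bi₂S₃ that dissolves per liter, [Bi³⁺] = 2s and [S²⁻] = 3s; let s denote this solubility.
Ksp = [Bi³⁺]^2[S²⁻]^3 = (2s)^2 · (3s)^3 = 108s^5
108s^5 = 1.1×10⁻⁹⁷  ⇒  s^5 = 1.0×10⁻⁹⁹
s = (1.0×10⁻⁹⁹)^(1/5) = 1.6×10⁻²⁰ M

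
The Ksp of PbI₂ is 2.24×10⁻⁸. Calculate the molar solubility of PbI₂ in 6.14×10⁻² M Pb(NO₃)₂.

PbI₂(s) ⇌ Pb²⁺(aq) + 2 I⁻(aq)
Let s be the solubility of PbI₂ here. The common ion gives [Pb²⁺] ≈ 6.14×10⁻² M, and [I⁻] = 2s.
Ksp = [Pb²⁺][I⁻]^2 = (6.14×10⁻²)(2s)^2
(2s)^2 = 2.24×10⁻⁸ / (6.14×10⁻²) = 3.65×10⁻⁷
s = 3.02×10⁻⁴ M

3.02×10⁻⁴ M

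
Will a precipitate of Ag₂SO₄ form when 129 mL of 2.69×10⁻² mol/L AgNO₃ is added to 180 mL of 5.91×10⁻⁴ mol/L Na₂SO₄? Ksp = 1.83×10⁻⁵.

No

The combined volume is 309 mL.
[Ag⁺] = (2.69×10⁻²)(129)/309 = 1.12×10⁻² mol/L
[SO₄²⁻] = (5.91×10⁻⁴)(180)/309 = 3.44×10⁻⁴ mol/L
Q = [Ag⁺]^2[SO₄²⁻] = 4.34×10⁻⁸
Q < Ksp (4.34×10⁻⁸ vs 1.83×10⁻⁵); the solution remains unsaturated and no precipitate forms.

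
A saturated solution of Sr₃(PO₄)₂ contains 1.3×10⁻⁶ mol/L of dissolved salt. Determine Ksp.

Sr₃(PO₄)₂(s) ⇌ 3 Sr²⁺(aq) + 2 PO₄³⁻(aq)
If s mol/L of Sr₃(PO₄)₂ dissolves, [Sr²⁺] = 3s and [PO₄³⁻] = 2s.
Ksp = [Sr²⁺]^3[PO₄³⁻]^2 = (3s)^3 · (2s)^2 = 108s^5
Ksp = 108 × (1.3×10⁻⁶)^5 = 4.0×10⁻²⁸

Ksp = 4.0×10⁻²⁸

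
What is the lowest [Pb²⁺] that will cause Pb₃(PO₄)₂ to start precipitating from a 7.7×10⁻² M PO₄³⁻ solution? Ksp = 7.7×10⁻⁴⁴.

Precipitation of each salt begins when its ion product equals Ksp.
Pb₃(PO₄)₂(s) ⇌ 3 Pb²⁺(aq) + 2 PO₄³⁻(aq)
Ksp = [Pb²⁺]^3[PO₄³⁻]^2 = [Pb²⁺]^3(7.7×10⁻²)^2
[Pb²⁺]^3 = 7.7×10⁻⁴⁴ / (7.7×10⁻²)^2 = 1.3×10⁻⁴¹
[Pb²⁺] = 2.4×10⁻¹⁴ M

2.4×10⁻¹⁴ M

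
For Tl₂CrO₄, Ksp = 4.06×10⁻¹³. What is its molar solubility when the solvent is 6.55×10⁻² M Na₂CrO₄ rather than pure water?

Tl₂CrO₄(s) ⇌ 2 Tl⁺(aq) + CrO₄²⁻(aq)
CrO₄²⁻ is already present at 6.55×10⁻² M. If s mol/L of Tl₂CrO₄ dissolves, [Tl⁺] = 2s while [CrO₄²⁻] ≈ 6.55×10⁻² M.
Ksp = [Tl⁺]^2[CrO₄²⁻] = (2s)^2(6.55×10⁻²)
(2s)^2 = 4.06×10⁻¹³ / (6.55×10⁻²) = 6.20×10⁻¹²
s = 1.24×10⁻⁶ M

1.24×10⁻⁶ M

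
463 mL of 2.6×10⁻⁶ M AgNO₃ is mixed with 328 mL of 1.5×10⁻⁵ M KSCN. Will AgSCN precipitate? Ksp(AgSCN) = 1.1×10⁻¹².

Yes

After mixing, V = 463 mL + 328 mL = 791 mL.
[Ag⁺] = (2.6×10⁻⁶)(463)/791 = 1.5×10⁻⁶ M
[SCN⁻] = (1.5×10⁻⁵)(328)/791 = 6.2×10⁻⁶ M
Q = [Ag⁺][SCN⁻] = 9.5×10⁻¹²
Since Q (9.5×10⁻¹²) exceeds Ksp (1.1×10⁻¹²), AgSCN will precipitate.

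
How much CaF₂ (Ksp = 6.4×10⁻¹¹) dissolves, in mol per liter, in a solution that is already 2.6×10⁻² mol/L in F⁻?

CaF₂(s) ⇌ Ca²⁺(aq) + 2 F⁻(aq)
Let s be the solubility of CaF₂ here. The common ion gives [F⁻] ≈ 2.6×10⁻² mol/L, and [Ca²⁺] = s.
Ksp = [Ca²⁺][F⁻]^2 = s(2.6×10⁻²)^2
s = 6.4×10⁻¹¹ / (2.6×10⁻²)^2 = 9.5×10⁻⁸
s = 9.5×10⁻⁸ mol/L

9.5×10⁻⁸ M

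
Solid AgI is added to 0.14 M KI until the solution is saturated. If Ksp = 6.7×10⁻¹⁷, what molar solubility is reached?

AgI(s) ⇌ Ag⁺(aq) + I⁻(aq)
With I⁻ already at 0.14 M and s small, take [I⁻] ≈ 0.14 M and [Ag⁺] = s.
Ksp = [Ag⁺][I⁻] = s(0.14)
s = 6.7×10⁻¹⁷ / (0.14) = 4.8×10⁻¹⁶
s = 4.8×10⁻¹⁶ M

4.8×10⁻¹⁶ M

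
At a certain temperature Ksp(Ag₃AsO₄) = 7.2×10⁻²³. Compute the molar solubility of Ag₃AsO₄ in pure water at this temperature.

1.3×10⁻⁶ M

Ag₃AsO₄(s) ⇌ 3 Ag⁺(aq) + AsO₄³⁻(aq)
With molar solubility s: [Ag⁺] = 3s, [AsO₄³⁻] = s.
Ksp = [Ag⁺]^3[AsO₄³⁻] = (3s)^3 · s = 27s^4
27s^4 = 7.2×10⁻²³  ⇒  s^4 = 2.7×10⁻²⁴
Taking the 4th root, s = 1.3×10⁻⁶ M.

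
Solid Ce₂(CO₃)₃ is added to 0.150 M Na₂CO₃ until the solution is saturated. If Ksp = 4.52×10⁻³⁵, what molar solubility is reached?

5.79×10⁻¹⁷ M

Ce₂(CO₃)₃(s) ⇌ 2 Ce³⁺(aq) + 3 CO₃²⁻(aq)
The solution already contains CO₃²⁻ at 0.150 M. Let s be the molar solubility of Ce₂(CO₃)₃.
[CO₃²⁻] ≈ 0.150 M (common ion dominates); [Ce³⁺] = 2s.
Ksp = [Ce³⁺]^2[CO₃²⁻]^3 = (2s)^2(0.150)^3
(2s)^2 = 4.52×10⁻³⁵ / (0.150)^3 = 1.34×10⁻³²
s = 5.79×10⁻¹⁷ M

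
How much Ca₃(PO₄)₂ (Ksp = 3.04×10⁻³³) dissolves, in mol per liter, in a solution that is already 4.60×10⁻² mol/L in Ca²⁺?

2.79×10⁻¹⁵ M

Ca₃(PO₄)₂(s) ⇌ 3 Ca²⁺(aq) + 2 PO₄³⁻(aq)
The solution already contains Ca²⁺ at 4.60×10⁻² mol/L. Let s be the molar solubility of Ca₃(PO₄)₂.
[Ca²⁺] ≈ 4.60×10⁻² mol/L (common ion dominates); [PO₄³⁻] = 2s.
Ksp = [Ca²⁺]^3[PO₄³⁻]^2 = (4.60×10⁻²)^3(2s)^2
(2s)^2 = 3.04×10⁻³³ / (4.60×10⁻²)^3 = 3.12×10⁻²⁹
s = 2.79×10⁻¹⁵ mol/L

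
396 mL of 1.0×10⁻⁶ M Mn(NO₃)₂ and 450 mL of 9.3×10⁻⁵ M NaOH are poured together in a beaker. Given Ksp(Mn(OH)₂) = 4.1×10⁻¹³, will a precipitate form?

No

After mixing, V = 396 mL + 450 mL = 846 mL.
[Mn²⁺] = (1.0×10⁻⁶)(396)/846 = 4.7×10⁻⁷ M
[OH⁻] = (9.3×10⁻⁵)(450)/846 = 4.9×10⁻⁵ M
Q = [Mn²⁺][OH⁻]^2 = 1.1×10⁻¹⁵
Q = 1.1×10⁻¹⁵ < Ksp = 4.1×10⁻¹³, so the solution is unsaturated and no precipitate forms.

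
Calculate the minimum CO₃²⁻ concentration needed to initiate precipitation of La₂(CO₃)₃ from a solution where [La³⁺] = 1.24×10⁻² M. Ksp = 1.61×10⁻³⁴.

Precipitation of each salt begins when its ion product equals Ksp.
La₂(CO₃)₃(s) ⇌ 2 La³⁺(aq) + 3 CO₃²⁻(aq)
Ksp = [La³⁺]^2[CO₃²⁻]^3 = [CO₃²⁻]^3(1.24×10⁻²)^2
[CO₃²⁻]^3 = 1.61×10⁻³⁴ / (1.24×10⁻²)^2 = 1.05×10⁻³⁰
[CO₃²⁻] = 1.02×10⁻¹⁰ M

1.02×10⁻¹⁰ M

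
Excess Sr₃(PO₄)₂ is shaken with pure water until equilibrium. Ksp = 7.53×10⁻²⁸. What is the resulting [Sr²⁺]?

Sr₃(PO₄)₂(s) ⇌ 3 Sr²⁺(aq) + 2 PO₄³⁻(aq)
Let s be the molar solubility. Then [Sr²⁺] = 3s and [PO₄³⁻] = 2s.
Ksp = [Sr²⁺]^3[PO₄³⁻]^2 = (3s)^3 · (2s)^2 = 108s^5 = 7.53×10⁻²⁸
s = 1.47×10⁻⁶ M
[Sr²⁺] = 3s = 4.42×10⁻⁶ M

4.42×10⁻⁶ M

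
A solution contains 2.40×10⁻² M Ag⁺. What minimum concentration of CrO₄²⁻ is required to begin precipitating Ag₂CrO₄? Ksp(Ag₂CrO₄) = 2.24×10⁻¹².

3.89×10⁻⁹ M

Precipitation begins when Q = Ksp.
Ag₂CrO₄(s) ⇌ 2 Ag⁺(aq) + CrO₄²⁻(aq)
Ksp = [Ag⁺]^2[CrO₄²⁻] = [CrO₄²⁻](2.40×10⁻²)^2
[CrO₄²⁻] = 2.24×10⁻¹² / (2.40×10⁻²)^2 = 3.89×10⁻⁹
[CrO₄²⁻] = 3.89×10⁻⁹ M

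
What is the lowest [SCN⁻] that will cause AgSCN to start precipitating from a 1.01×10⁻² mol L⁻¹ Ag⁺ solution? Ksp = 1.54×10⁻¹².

1.52×10⁻¹⁰ M

Precipitation begins when Q = Ksp.
AgSCN(s) ⇌ Ag⁺(aq) + SCN⁻(aq)
Ksp = [Ag⁺][SCN⁻] = [SCN⁻](1.01×10⁻²)
[SCN⁻] = 1.54×10⁻¹² / (1.01×10⁻²) = 1.52×10⁻¹⁰
[SCN⁻] = 1.52×10⁻¹⁰ mol L⁻¹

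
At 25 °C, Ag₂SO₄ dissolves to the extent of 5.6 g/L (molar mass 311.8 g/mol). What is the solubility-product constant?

s = (5.6 g L⁻¹)/(311.8 g mol⁻¹) = 1.796×10⁻² M
Ag₂SO₄(s) ⇌ 2 Ag⁺(aq) + SO₄²⁻(aq)
For each mole of Ag₂SO₄ that dissolves per liter, [Ag⁺] = 2s and [SO₄²⁻] = s; let s denote this solubility.
Ksp = [Ag⁺]^2[SO₄²⁻] = (2s)^2 · s = 4s^3
Ksp = 4 × (1.796×10⁻²)^3 = 2.3×10⁻⁵

Ksp = 2.3×10⁻⁵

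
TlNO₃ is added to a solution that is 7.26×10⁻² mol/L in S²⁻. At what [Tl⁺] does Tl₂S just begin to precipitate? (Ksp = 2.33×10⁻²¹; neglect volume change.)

Each salt precipitates once Q = Ksp for that salt.
Tl₂S(s) ⇌ 2 Tl⁺(aq) + S²⁻(aq)
Ksp = [Tl⁺]^2[S²⁻] = [Tl⁺]^2(7.26×10⁻²)
[Tl⁺]^2 = 2.33×10⁻²¹ / (7.26×10⁻²) = 3.21×10⁻²⁰
[Tl⁺] = 1.79×10⁻¹⁰ mol/L

1.79×10⁻¹⁰ M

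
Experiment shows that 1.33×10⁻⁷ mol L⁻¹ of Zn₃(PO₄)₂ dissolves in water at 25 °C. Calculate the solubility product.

Zn₃(PO₄)₂(s) ⇌ 3 Zn²⁺(aq) + 2 PO₄³⁻(aq)
For each mole of Zn₃(PO₄)₂ that dissolves per liter, [Zn²⁺] = 3s and [PO₄³⁻] = 2s; let s denote this solubility.
Ksp = [Zn²⁺]^3[PO₄³⁻]^2 = (3s)^3 · (2s)^2 = 108s^5
Ksp = 108 × (1.33×10⁻⁷)^5 = 4.49×10⁻³³

Ksp = 4.49×10⁻³³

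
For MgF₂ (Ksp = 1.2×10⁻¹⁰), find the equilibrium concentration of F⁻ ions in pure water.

MgF₂(s) ⇌ Mg²⁺(aq) + 2 F⁻(aq)
Let s be the molar solubility. Then [Mg²⁺] = s and [F⁻] = 2s.
Ksp = [Mg²⁺][F⁻]^2 = s · (2s)^2 = 4s^3 = 1.2×10⁻¹⁰
s = 3.1×10⁻⁴ M
[F⁻] = 2s = 6.2×10⁻⁴ M

6.2×10⁻⁴ M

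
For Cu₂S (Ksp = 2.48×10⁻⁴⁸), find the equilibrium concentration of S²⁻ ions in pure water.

8.53×10⁻¹⁷ M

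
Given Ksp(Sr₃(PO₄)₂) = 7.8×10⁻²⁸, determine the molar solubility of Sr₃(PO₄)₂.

Sr₃(PO₄)₂(s) ⇌ 3 Sr²⁺(aq) + 2 PO₄³⁻(aq)
Let s be the molar solubility. Then [Sr²⁺] = 3s and [PO₄³⁻] = 2s.
Ksp = [Sr²⁺]^3[PO₄³⁻]^2 = (3s)^3 · (2s)^2 = 108s^5
108s^5 = 7.8×10⁻²⁸  ⇒  s^5 = 7.2×10⁻³⁰
s = 1.5×10⁻⁶ M

1.5×10⁻⁶ M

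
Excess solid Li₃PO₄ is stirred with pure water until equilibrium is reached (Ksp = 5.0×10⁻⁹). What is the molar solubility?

3.7×10⁻³ M

Li₃PO₄(s) ⇌ 3 Li⁺(aq) + PO₄³⁻(aq)
Let s be the molar solubility. Then [Li⁺] = 3s and [PO₄³⁻] = s.
Ksp = [Li⁺]^3[PO₄³⁻] = (3s)^3 · s = 27s^4
27s^4 = 5.0×10⁻⁹  ⇒  s^4 = 1.9×10⁻¹⁰
Taking the 4th root, s = 3.7×10⁻³ mol L⁻¹.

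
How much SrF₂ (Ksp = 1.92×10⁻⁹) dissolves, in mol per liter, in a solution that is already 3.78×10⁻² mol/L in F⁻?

SrF₂(s) ⇌ Sr²⁺(aq) + 2 F⁻(aq)
The solution already contains F⁻ at 3.78×10⁻² mol/L. Let s be the molar solubility of SrF₂.
[F⁻] ≈ 3.78×10⁻² mol/L (common ion dominates); [Sr²⁺] = s.
Ksp = [Sr²⁺][F⁻]^2 = s(3.78×10⁻²)^2
s = 1.92×10⁻⁹ / (3.78×10⁻²)^2 = 1.34×10⁻⁶
s = 1.34×10⁻⁶ mol/L

1.34×10⁻⁶ M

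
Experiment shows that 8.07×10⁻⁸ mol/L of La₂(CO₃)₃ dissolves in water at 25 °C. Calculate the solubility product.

La₂(CO₃)₃(s) ⇌ 2 La³⁺(aq) + 3 CO₃²⁻(aq)
Let s be the molar solubility. Then [La³⁺] = 2s and [CO₃²⁻] = 3s.
Ksp = [La³⁺]^2[CO₃²⁻]^3 = (2s)^2 · (3s)^3 = 108s^5
Ksp = 108 × (8.07×10⁻⁸)^5 = 3.70×10⁻³⁴

Ksp = 3.70×10⁻³⁴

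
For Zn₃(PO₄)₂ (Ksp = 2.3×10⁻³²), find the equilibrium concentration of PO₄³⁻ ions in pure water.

3.7×10⁻⁷ M

Zn₃(PO₄)₂(s) ⇌ 3 Zn²⁺(aq) + 2 PO₄³⁻(aq)
Let s be the molar solubility. Then [Zn²⁺] = 3s and [PO₄³⁻] = 2s.
Ksp = [Zn²⁺]^3[PO₄³⁻]^2 = (3s)^3 · (2s)^2 = 108s^5 = 2.3×10⁻³²
s = 1.8×10⁻⁷ mol/L
[PO₄³⁻] = 2s = 3.7×10⁻⁷ mol/L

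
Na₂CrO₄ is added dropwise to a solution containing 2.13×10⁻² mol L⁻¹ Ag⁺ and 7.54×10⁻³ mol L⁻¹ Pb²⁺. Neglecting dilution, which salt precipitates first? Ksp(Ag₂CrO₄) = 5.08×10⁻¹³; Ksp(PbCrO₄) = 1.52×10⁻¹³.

A salt starts to precipitate once the ion product Q reaches its Ksp.
For Ag₂CrO₄: [CrO₄²⁻] = (Ksp/[Ag⁺]^2) = 1.12×10⁻⁹ mol L⁻¹
For PbCrO₄: [CrO₄²⁻] = (Ksp/[Pb²⁺]) = 2.02×10⁻¹¹ mol L⁻¹
PbCrO₄ requires the lower [CrO₄²⁻], so it precipitates first.

PbCrO₄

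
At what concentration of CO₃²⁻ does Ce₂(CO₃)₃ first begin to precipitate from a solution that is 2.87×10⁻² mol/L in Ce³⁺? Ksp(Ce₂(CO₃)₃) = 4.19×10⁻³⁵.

Each salt precipitates once Q = Ksp for that salt.
Ce₂(CO₃)₃(s) ⇌ 2 Ce³⁺(aq) + 3 CO₃²⁻(aq)
Ksp = [Ce³⁺]^2[CO₃²⁻]^3 = [CO₃²⁻]^3(2.87×10⁻²)^2
[CO₃²⁻]^3 = 4.19×10⁻³⁵ / (2.87×10⁻²)^2 = 5.09×10⁻³²
[CO₃²⁻] = 3.71×10⁻¹¹ mol/L

3.71×10⁻¹¹ M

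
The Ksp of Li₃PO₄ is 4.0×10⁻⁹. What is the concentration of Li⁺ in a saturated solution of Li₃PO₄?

1.0×10⁻² M

Li₃PO₄(s) ⇌ 3 Li⁺(aq) + PO₄³⁻(aq)
For each mole of Li₃PO₄ that dissolves per liter, [Li⁺] = 3s and [PO₄³⁻] = s; let s denote this solubility.
Ksp = [Li⁺]^3[PO₄³⁻] = (3s)^3 · s = 27s^4 = 4.0×10⁻⁹
s = 3.5×10⁻³ mol L⁻¹
[Li⁺] = 3s = 1.0×10⁻² mol L⁻¹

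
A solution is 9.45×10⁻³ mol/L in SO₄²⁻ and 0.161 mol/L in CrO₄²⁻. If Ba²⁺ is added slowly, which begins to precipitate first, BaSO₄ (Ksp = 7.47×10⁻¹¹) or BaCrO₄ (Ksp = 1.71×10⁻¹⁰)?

The threshold for precipitation is Q = Ksp.
For BaSO₄: [Ba²⁺] = (Ksp/[SO₄²⁻]) = 7.90×10⁻⁹ mol/L
For BaCrO₄: [Ba²⁺] = (Ksp/[CrO₄²⁻]) = 1.06×10⁻⁹ mol/L
The smaller threshold [Ba²⁺] is reached first, so BaCrO₄ precipitates first.

BaCrO₄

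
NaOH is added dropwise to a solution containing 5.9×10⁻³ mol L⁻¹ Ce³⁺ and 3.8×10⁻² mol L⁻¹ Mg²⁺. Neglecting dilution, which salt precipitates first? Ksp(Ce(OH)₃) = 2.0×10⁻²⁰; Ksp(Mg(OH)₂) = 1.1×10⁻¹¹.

Precipitation begins when Q = Ksp.
For Ce(OH)₃: [OH⁻] = (Ksp/[Ce³⁺])^(1/3) = 1.5×10⁻⁶ mol L⁻¹
For Mg(OH)₂: [OH⁻] = (Ksp/[Mg²⁺])^(1/2) = 1.7×10⁻⁵ mol L⁻¹
The smaller threshold [OH⁻] is reached first, so Ce(OH)₃ precipitates first.

Ce(OH)₃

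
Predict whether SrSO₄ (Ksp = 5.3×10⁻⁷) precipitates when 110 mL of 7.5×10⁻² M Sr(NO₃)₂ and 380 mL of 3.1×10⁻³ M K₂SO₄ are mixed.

The combined volume is 490 mL.
[Sr²⁺] = (7.5×10⁻²)(110)/490 = 1.7×10⁻² M
[SO₄²⁻] = (3.1×10⁻³)(380)/490 = 2.4×10⁻³ M
Q = [Sr²⁺][SO₄²⁻] = 4.0×10⁻⁵
Q = 4.0×10⁻⁵ > Ksp = 5.3×10⁻⁷, so the solution is supersaturated and SrSO₄ precipitates.

Yes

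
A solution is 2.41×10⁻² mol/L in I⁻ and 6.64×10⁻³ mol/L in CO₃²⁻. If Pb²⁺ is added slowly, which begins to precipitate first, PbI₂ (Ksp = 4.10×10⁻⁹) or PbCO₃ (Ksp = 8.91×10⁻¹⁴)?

PbCO₃

Precipitation of each salt begins when its ion product equals Ksp.
For PbI₂: [Pb²⁺] = (Ksp/[I⁻]^2) = 7.06×10⁻⁶ mol/L
For PbCO₃: [Pb²⁺] = (Ksp/[CO₃²⁻]) = 1.34×10⁻¹¹ mol/L
Since PbCO₃ needs less Pb²⁺ to reach saturation, it precipitates first.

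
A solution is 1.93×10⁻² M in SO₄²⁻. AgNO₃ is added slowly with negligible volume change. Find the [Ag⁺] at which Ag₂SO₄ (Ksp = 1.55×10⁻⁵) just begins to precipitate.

The threshold for precipitation is Q = Ksp.
Ag₂SO₄(s) ⇌ 2 Ag⁺(aq) + SO₄²⁻(aq)
Ksp = [Ag⁺]^2[SO₄²⁻] = [Ag⁺]^2(1.93×10⁻²)
[Ag⁺]^2 = 1.55×10⁻⁵ / (1.93×10⁻²) = 8.03×10⁻⁴
[Ag⁺] = 2.83×10⁻² M

2.83×10⁻² M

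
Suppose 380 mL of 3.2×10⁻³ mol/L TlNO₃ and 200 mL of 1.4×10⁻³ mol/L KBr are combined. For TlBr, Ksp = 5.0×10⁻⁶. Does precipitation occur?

After mixing, V = 380 mL + 200 mL = 580 mL.
[Tl⁺] = (3.2×10⁻³)(380)/580 = 2.1×10⁻³ mol/L
[Br⁻] = (1.4×10⁻³)(200)/580 = 4.8×10⁻⁴ mol/L
Q = [Tl⁺][Br⁻] = 1.0×10⁻⁶
Q = 1.0×10⁻⁶ < Ksp = 5.0×10⁻⁶, so the solution is unsaturated and no precipitate forms.

No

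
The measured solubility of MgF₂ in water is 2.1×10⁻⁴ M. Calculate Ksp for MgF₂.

Ksp = 3.7×10⁻¹¹

MgF₂(s) ⇌ Mg²⁺(aq) + 2 F⁻(aq)
Call the molar solubility s, so that [Mg²⁺] = s and [F⁻] = 2s.
Ksp = [Mg²⁺][F⁻]^2 = s · (2s)^2 = 4s^3
Ksp = 4 × (2.1×10⁻⁴)^3 = 3.7×10⁻¹¹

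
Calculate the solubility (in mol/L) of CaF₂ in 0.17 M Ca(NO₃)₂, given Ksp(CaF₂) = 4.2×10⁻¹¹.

CaF₂(s) ⇌ Ca²⁺(aq) + 2 F⁻(aq)
Ca²⁺ is already present at 0.17 M. If s mol/L of CaF₂ dissolves, [F⁻] = 2s while [Ca²⁺] ≈ 0.17 M.
Ksp = [Ca²⁺][F⁻]^2 = (0.17)(2s)^2
(2s)^2 = 4.2×10⁻¹¹ / (0.17) = 2.5×10⁻¹⁰
s = 7.9×10⁻⁶ M

7.9×10⁻⁶ M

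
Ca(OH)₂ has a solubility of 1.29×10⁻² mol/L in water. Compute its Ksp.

Ca(OH)₂(s) ⇌ Ca²⁺(aq) + 2 OH⁻(aq)
For each mole of Ca(OH)₂ that dissolves per liter, [Ca²⁺] = s and [OH⁻] = 2s; let s denote this solubility.
Ksp = [Ca²⁺][OH⁻]^2 = s · (2s)^2 = 4s^3
Ksp = 4 × (1.29×10⁻²)^3 = 8.59×10⁻⁶

Ksp = 8.59×10⁻⁶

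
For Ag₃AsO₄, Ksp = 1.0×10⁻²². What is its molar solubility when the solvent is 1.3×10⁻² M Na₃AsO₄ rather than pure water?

6.6×10⁻⁸ M

Ag₃AsO₄(s) ⇌ 3 Ag⁺(aq) + AsO₄³⁻(aq)
The solution already contains AsO₄³⁻ at 1.3×10⁻² M. Let s be the molar solubility of Ag₃AsO₄.
[AsO₄³⁻] ≈ 1.3×10⁻² M (common ion dominates); [Ag⁺] = 3s.
Ksp = [Ag⁺]^3[AsO₄³⁻] = (3s)^3(1.3×10⁻²)
(3s)^3 = 1.0×10⁻²² / (1.3×10⁻²) = 7.7×10⁻²¹
s = 6.6×10⁻⁸ M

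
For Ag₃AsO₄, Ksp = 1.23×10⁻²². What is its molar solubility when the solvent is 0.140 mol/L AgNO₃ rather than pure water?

Ag₃AsO₄(s) ⇌ 3 Ag⁺(aq) + AsO₄³⁻(aq)
Let s be the solubility of Ag₃AsO₄ here. The common ion gives [Ag⁺] ≈ 0.140 mol/L, and [AsO₄³⁻] = s.
Ksp = [Ag⁺]^3[AsO₄³⁻] = (0.140)^3s
s = 1.23×10⁻²² / (0.140)^3 = 4.48×10⁻²⁰
s = 4.48×10⁻²⁰ mol/L

4.48×10⁻²⁰ M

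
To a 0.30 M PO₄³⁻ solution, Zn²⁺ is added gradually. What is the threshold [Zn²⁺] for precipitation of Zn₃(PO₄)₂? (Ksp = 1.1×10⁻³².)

5.0×10⁻¹¹ M

A salt starts to precipitate once the ion product Q reaches its Ksp.
Zn₃(PO₄)₂(s) ⇌ 3 Zn²⁺(aq) + 2 PO₄³⁻(aq)
Ksp = [Zn²⁺]^3[PO₄³⁻]^2 = [Zn²⁺]^3(0.30)^2
[Zn²⁺]^3 = 1.1×10⁻³² / (0.30)^2 = 1.2×10⁻³¹
[Zn²⁺] = 5.0×10⁻¹¹ M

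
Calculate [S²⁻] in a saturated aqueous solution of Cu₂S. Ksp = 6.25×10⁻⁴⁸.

1.16×10⁻¹⁶ M

Cu₂S(s) ⇌ 2 Cu⁺(aq) + S²⁻(aq)
With molar solubility s: [Cu⁺] = 2s, [S²⁻] = s.
Ksp = [Cu⁺]^2[S²⁻] = (2s)^2 · s = 4s^3 = 6.25×10⁻⁴⁸
s = 1.16×10⁻¹⁶ M
[S²⁻] = s = 1.16×10⁻¹⁶ M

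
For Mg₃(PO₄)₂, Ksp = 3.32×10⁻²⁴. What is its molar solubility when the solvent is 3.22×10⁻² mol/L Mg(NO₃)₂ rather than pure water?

1.58×10⁻¹⁰ M

Mg₃(PO₄)₂(s) ⇌ 3 Mg²⁺(aq) + 2 PO₄³⁻(aq)
The solution already contains Mg²⁺ at 3.22×10⁻² mol/L. Let s be the molar solubility of Mg₃(PO₄)₂.
[Mg²⁺] ≈ 3.22×10⁻² mol/L (common ion dominates); [PO₄³⁻] = 2s.
Ksp = [Mg²⁺]^3[PO₄³⁻]^2 = (3.22×10⁻²)^3(2s)^2
(2s)^2 = 3.32×10⁻²⁴ / (3.22×10⁻²)^3 = 9.94×10⁻²⁰
s = 1.58×10⁻¹⁰ mol/L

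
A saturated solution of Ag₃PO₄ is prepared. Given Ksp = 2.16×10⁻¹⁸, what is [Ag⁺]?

5.05×10⁻⁵ M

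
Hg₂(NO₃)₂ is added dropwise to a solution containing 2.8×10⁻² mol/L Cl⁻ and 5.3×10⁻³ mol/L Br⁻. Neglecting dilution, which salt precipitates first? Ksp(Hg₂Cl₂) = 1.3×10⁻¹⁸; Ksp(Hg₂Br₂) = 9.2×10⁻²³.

Hg₂Br₂

A salt starts to precipitate once the ion product Q reaches its Ksp.
For Hg₂Cl₂: [Hg₂²⁺] = (Ksp/[Cl⁻]^2) = 1.7×10⁻¹⁵ mol/L
For Hg₂Br₂: [Hg₂²⁺] = (Ksp/[Br⁻]^2) = 3.3×10⁻¹⁸ mol/L
The smaller threshold [Hg₂²⁺] is reached first, so Hg₂Br₂ precipitates first.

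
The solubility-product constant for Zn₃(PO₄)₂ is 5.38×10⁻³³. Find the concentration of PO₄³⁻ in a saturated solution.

2.76×10⁻⁷ M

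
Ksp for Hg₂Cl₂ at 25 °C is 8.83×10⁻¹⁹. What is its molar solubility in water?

Hg₂Cl₂(s) ⇌ Hg₂²⁺(aq) + 2 Cl⁻(aq)
If s mol/L of Hg₂Cl₂ dissolves, [Hg₂²⁺] = s and [Cl⁻] = 2s.
Ksp = [Hg₂²⁺][Cl⁻]^2 = s · (2s)^2 = 4s^3
4s^3 = 8.83×10⁻¹⁹  ⇒  s^3 = 2.21×10⁻¹⁹
s = 6.04×10⁻⁷ mol L⁻¹

6.04×10⁻⁷ M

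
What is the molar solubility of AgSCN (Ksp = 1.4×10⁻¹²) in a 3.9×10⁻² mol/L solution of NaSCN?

3.6×10⁻¹¹ M

AgSCN(s) ⇌ Ag⁺(aq) + SCN⁻(aq)
The solution already contains SCN⁻ at 3.9×10⁻² mol/L. Let s be the molar solubility of AgSCN.
[SCN⁻] ≈ 3.9×10⁻² mol/L (common ion dominates); [Ag⁺] = s.
Ksp = [Ag⁺][SCN⁻] = s(3.9×10⁻²)
s = 1.4×10⁻¹² / (3.9×10⁻²) = 3.6×10⁻¹¹
s = 3.6×10⁻¹¹ mol/L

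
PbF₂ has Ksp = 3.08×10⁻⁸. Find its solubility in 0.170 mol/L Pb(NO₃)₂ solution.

PbF₂(s) ⇌ Pb²⁺(aq) + 2 F⁻(aq)
The solution already contains Pb²⁺ at 0.170 mol/L. Let s be the molar solubility of PbF₂.
[Pb²⁺] ≈ 0.170 mol/L (common ion dominates); [F⁻] = 2s.
Ksp = [Pb²⁺][F⁻]^2 = (0.170)(2s)^2
(2s)^2 = 3.08×10⁻⁸ / (0.170) = 1.81×10⁻⁷
s = 2.13×10⁻⁴ mol/L

2.13×10⁻⁴ M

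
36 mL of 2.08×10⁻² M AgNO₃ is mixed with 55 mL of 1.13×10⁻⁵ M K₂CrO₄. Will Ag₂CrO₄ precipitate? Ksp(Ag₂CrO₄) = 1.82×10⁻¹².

Yes

The combined volume is 91 mL.
[Ag⁺] = (2.08×10⁻²)(36)/91 = 8.23×10⁻³ M
[CrO₄²⁻] = (1.13×10⁻⁵)(55)/91 = 6.83×10⁻⁶ M
Q = [Ag⁺]^2[CrO₄²⁻] = 4.62×10⁻¹⁰
Q = 4.62×10⁻¹⁰ > Ksp = 1.82×10⁻¹², so the solution is supersaturated and Ag₂CrO₄ precipitates.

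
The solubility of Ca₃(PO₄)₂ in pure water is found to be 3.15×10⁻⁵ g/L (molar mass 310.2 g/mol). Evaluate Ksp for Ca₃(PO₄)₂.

Ksp = 1.17×10⁻³³

Molar solubility s = (3.15×10⁻⁵ g/L) / (310.2 g/mol) = 1.0155×10⁻⁷ mol/L
Ca₃(PO₄)₂(s) ⇌ 3 Ca²⁺(aq) + 2 PO₄³⁻(aq)
Call the molar solubility s, so that [Ca²⁺] = 3s and [PO₄³⁻] = 2s.
Ksp = [Ca²⁺]^3[PO₄³⁻]^2 = (3s)^3 · (2s)^2 = 108s^5
Ksp = 108 × (1.0155×10⁻⁷)^5 = 1.17×10⁻³³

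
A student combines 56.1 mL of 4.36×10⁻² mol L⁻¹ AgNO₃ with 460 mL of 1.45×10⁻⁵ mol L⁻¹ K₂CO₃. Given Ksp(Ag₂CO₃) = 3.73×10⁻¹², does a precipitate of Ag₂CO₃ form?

Total volume after mixing = 56.1 + 460 = 516.1 mL.
[Ag⁺] = (4.36×10⁻²)(56.1)/516.1 = 4.74×10⁻³ mol L⁻¹
[CO₃²⁻] = (1.45×10⁻⁵)(460)/516.1 = 1.29×10⁻⁵ mol L⁻¹
Q = [Ag⁺]^2[CO₃²⁻] = 2.90×10⁻¹⁰
Q = 2.90×10⁻¹⁰ > Ksp = 3.73×10⁻¹², so the solution is supersaturated and Ag₂CO₃ precipitates.

Yes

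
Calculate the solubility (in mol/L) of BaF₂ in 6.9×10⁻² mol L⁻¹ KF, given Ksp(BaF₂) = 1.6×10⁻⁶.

BaF₂(s) ⇌ Ba²⁺(aq) + 2 F⁻(aq)
With F⁻ already at 6.9×10⁻² mol L⁻¹ and s small, take [F⁻] ≈ 6.9×10⁻² mol L⁻¹ and [Ba²⁺] = s.
Ksp = [Ba²⁺][F⁻]^2 = s(6.9×10⁻²)^2
s = 1.6×10⁻⁶ / (6.9×10⁻²)^2 = 3.4×10⁻⁴
s = 3.4×10⁻⁴ mol L⁻¹

3.4×10⁻⁴ M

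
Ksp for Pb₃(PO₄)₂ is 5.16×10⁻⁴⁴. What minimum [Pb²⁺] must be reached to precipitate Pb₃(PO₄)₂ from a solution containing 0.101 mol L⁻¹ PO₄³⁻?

1.72×10⁻¹⁴ M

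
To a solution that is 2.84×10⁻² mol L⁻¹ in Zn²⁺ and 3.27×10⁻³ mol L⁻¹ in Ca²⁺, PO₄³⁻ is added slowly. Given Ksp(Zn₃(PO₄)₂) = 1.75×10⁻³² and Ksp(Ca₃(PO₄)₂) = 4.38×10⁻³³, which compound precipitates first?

Zn₃(PO₄)₂

Precipitation of each salt begins when its ion product equals Ksp.
For Zn₃(PO₄)₂: [PO₄³⁻] = (Ksp/[Zn²⁺]^3)^(1/2) = 2.76×10⁻¹⁴ mol L⁻¹
For Ca₃(PO₄)₂: [PO₄³⁻] = (Ksp/[Ca²⁺]^3)^(1/2) = 3.54×10⁻¹³ mol L⁻¹
Since Zn₃(PO₄)₂ needs less PO₄³⁻ to reach saturation, it precipitates first.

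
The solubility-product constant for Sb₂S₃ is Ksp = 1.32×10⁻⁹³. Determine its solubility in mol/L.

1.04×10⁻¹⁹ M

Sb₂S₃(s) ⇌ 2 Sb³⁺(aq) + 3 S²⁻(aq)
Call the molar solubility s, so that [Sb³⁺] = 2s and [S²⁻] = 3s.
Ksp = [Sb³⁺]^2[S²⁻]^3 = (2s)^2 · (3s)^3 = 108s^5
108s^5 = 1.32×10⁻⁹³  ⇒  s^5 = 1.22×10⁻⁹⁵
s = 1.04×10⁻¹⁹ mol/L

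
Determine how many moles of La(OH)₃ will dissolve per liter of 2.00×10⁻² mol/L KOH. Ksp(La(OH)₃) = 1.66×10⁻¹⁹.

La(OH)₃(s) ⇌ La³⁺(aq) + 3 OH⁻(aq)
Let s be the solubility of La(OH)₃ here. The common ion gives [OH⁻] ≈ 2.00×10⁻² mol/L, and [La³⁺] = s.
Ksp = [La³⁺][OH⁻]^3 = s(2.00×10⁻²)^3
s = 1.66×10⁻¹⁹ / (2.00×10⁻²)^3 = 2.08×10⁻¹⁴
s = 2.08×10⁻¹⁴ mol/L

2.08×10⁻¹⁴ M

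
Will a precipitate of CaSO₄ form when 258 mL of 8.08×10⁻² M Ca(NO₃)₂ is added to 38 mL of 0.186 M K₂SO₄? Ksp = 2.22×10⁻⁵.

Yes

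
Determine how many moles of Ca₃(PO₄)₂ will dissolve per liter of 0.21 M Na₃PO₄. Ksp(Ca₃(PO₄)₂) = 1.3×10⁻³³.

1.0×10⁻¹¹ M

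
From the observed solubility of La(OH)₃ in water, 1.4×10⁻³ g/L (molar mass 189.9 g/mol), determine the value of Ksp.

Molar solubility s = (1.4×10⁻³ g/L) / (189.9 g/mol) = 7.372×10⁻⁶ mol/L
La(OH)₃(s) ⇌ La³⁺(aq) + 3 OH⁻(aq)
Let s be the molar solubility. Then [La³⁺] = s and [OH⁻] = 3s.
Ksp = [La³⁺][OH⁻]^3 = s · (3s)^3 = 27s^4
Ksp = 27 × (7.372×10⁻⁶)^4 = 8.0×10⁻²⁰

Ksp = 8.0×10⁻²⁰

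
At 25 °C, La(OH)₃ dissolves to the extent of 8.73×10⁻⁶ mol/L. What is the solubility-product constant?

La(OH)₃(s) ⇌ La³⁺(aq) + 3 OH⁻(aq)
With molar solubility s: [La³⁺] = s, [OH⁻] = 3s.
Ksp = [La³⁺][OH⁻]^3 = s · (3s)^3 = 27s^4
Ksp = 27 × (8.73×10⁻⁶)^4 = 1.57×10⁻¹⁹

Ksp = 1.57×10⁻¹⁹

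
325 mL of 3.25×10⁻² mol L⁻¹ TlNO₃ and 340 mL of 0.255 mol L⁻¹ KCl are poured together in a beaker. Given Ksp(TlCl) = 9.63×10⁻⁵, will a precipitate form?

Yes

After mixing, V = 325 mL + 340 mL = 665 mL.
[Tl⁺] = (3.25×10⁻²)(325)/665 = 1.59×10⁻² mol L⁻¹
[Cl⁻] = (0.255)(340)/665 = 0.130 mol L⁻¹
Q = [Tl⁺][Cl⁻] = 2.07×10⁻³
Because Q > Ksp (2.07×10⁻³ vs 9.63×10⁻⁵), a precipitate of TlCl forms.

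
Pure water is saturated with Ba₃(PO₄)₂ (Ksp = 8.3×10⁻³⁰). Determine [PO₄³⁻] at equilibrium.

1.2×10⁻⁶ M

Ba₃(PO₄)₂(s) ⇌ 3 Ba²⁺(aq) + 2 PO₄³⁻(aq)
With molar solubility s: [Ba²⁺] = 3s, [PO₄³⁻] = 2s.
Ksp = [Ba²⁺]^3[PO₄³⁻]^2 = (3s)^3 · (2s)^2 = 108s^5 = 8.3×10⁻³⁰
s = 6.0×10⁻⁷ mol/L
[PO₄³⁻] = 2s = 1.2×10⁻⁶ mol/L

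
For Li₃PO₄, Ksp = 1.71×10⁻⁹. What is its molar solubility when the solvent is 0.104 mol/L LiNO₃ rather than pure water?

Li₃PO₄(s) ⇌ 3 Li⁺(aq) + PO₄³⁻(aq)
The solution already contains Li⁺ at 0.104 mol/L. Let s be the molar solubility of Li₃PO₄.
[Li⁺] ≈ 0.104 mol/L (common ion dominates); [PO₄³⁻] = s.
Ksp = [Li⁺]^3[PO₄³⁻] = (0.104)^3s
s = 1.71×10⁻⁹ / (0.104)^3 = 1.52×10⁻⁶
s = 1.52×10⁻⁶ mol/L

1.52×10⁻⁶ M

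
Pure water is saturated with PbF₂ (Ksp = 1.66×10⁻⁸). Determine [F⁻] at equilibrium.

3.21×10⁻³ M

PbF₂(s) ⇌ Pb²⁺(aq) + 2 F⁻(aq)
If s mol/L of PbF₂ dissolves, [Pb²⁺] = s and [F⁻] = 2s.
Ksp = [Pb²⁺][F⁻]^2 = s · (2s)^2 = 4s^3 = 1.66×10⁻⁸
s = 1.61×10⁻³ mol L⁻¹
[F⁻] = 2s = 3.21×10⁻³ mol L⁻¹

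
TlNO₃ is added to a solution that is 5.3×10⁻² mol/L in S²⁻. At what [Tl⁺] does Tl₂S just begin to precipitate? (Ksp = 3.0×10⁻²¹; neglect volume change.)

The threshold for precipitation is Q = Ksp.
Tl₂S(s) ⇌ 2 Tl⁺(aq) + S²⁻(aq)
Ksp = [Tl⁺]^2[S²⁻] = [Tl⁺]^2(5.3×10⁻²)
[Tl⁺]^2 = 3.0×10⁻²¹ / (5.3×10⁻²) = 5.7×10⁻²⁰
[Tl⁺] = 2.4×10⁻¹⁰ mol/L

2.4×10⁻¹⁰ M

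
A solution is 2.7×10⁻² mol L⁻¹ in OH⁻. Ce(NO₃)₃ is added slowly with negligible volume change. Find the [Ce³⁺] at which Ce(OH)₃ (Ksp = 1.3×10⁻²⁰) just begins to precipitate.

A salt starts to precipitate once the ion product Q reaches its Ksp.
Ce(OH)₃(s) ⇌ Ce³⁺(aq) + 3 OH⁻(aq)
Ksp = [Ce³⁺][OH⁻]^3 = [Ce³⁺](2.7×10⁻²)^3
[Ce³⁺] = 1.3×10⁻²⁰ / (2.7×10⁻²)^3 = 6.6×10⁻¹⁶
[Ce³⁺] = 6.6×10⁻¹⁶ mol L⁻¹

6.6×10⁻¹⁶ M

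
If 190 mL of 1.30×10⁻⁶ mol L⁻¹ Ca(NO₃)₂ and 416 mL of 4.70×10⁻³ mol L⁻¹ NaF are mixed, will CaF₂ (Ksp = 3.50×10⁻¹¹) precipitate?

No

After mixing, V = 190 mL + 416 mL = 606 mL.
[Ca²⁺] = (1.30×10⁻⁶)(190)/606 = 4.08×10⁻⁷ mol L⁻¹
[F⁻] = (4.70×10⁻³)(416)/606 = 3.23×10⁻³ mol L⁻¹
Q = [Ca²⁺][F⁻]^2 = 4.24×10⁻¹²
Since Q (4.24×10⁻¹²) is less than Ksp (3.50×10⁻¹¹), no CaF₂ precipitates.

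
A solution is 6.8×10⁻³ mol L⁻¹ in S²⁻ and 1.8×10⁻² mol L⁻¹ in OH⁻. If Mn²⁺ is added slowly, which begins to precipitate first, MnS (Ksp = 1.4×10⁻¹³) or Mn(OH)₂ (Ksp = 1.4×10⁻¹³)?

MnS

Precipitation begins when Q = Ksp.
For MnS: [Mn²⁺] = (Ksp/[S²⁻]) = 2.1×10⁻¹¹ mol L⁻¹
For Mn(OH)₂: [Mn²⁺] = (Ksp/[OH⁻]^2) = 4.3×10⁻¹⁰ mol L⁻¹
The smaller threshold [Mn²⁺] is reached first, so MnS precipitates first.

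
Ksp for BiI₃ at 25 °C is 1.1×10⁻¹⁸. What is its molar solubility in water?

BiI₃(s) ⇌ Bi³⁺(aq) + 3 I⁻(aq)
Let s be the molar solubility. Then [Bi³⁺] = s and [I⁻] = 3s.
Ksp = [Bi³⁺][I⁻]^3 = s · (3s)^3 = 27s^4
27s^4 = 1.1×10⁻¹⁸  ⇒  s^4 = 4.1×10⁻²⁰
Taking the 4th root, s = 1.4×10⁻⁵ M.

1.4×10⁻⁵ M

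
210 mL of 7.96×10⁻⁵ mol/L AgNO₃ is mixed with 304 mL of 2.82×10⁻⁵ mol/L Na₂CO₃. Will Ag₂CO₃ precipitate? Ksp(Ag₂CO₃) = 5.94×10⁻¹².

No

Total volume after mixing = 210 + 304 = 514 mL.
[Ag⁺] = (7.96×10⁻⁵)(210)/514 = 3.25×10⁻⁵ mol/L
[CO₃²⁻] = (2.82×10⁻⁵)(304)/514 = 1.67×10⁻⁵ mol/L
Q = [Ag⁺]^2[CO₃²⁻] = 1.76×10⁻¹⁴
Q < Ksp (1.76×10⁻¹⁴ vs 5.94×10⁻¹²); the solution remains unsaturated and no precipitate forms.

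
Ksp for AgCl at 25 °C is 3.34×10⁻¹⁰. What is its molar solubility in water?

AgCl(s) ⇌ Ag⁺(aq) + Cl⁻(aq)
If s mol/L of AgCl dissolves, [Ag⁺] = s and [Cl⁻] = s.
Ksp = [Ag⁺][Cl⁻] = s · s = s^2
s^2 = 3.34×10⁻¹⁰
Taking the 2nd root, s = 1.83×10⁻⁵ M.

1.83×10⁻⁵ M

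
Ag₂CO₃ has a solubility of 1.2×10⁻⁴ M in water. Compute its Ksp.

Ksp = 6.9×10⁻¹²

Ag₂CO₃(s) ⇌ 2 Ag⁺(aq) + CO₃²⁻(aq)
Call the molar solubility s, so that [Ag⁺] = 2s and [CO₃²⁻] = s.
Ksp = [Ag⁺]^2[CO₃²⁻] = (2s)^2 · s = 4s^3
Ksp = 4 × (1.2×10⁻⁴)^3 = 6.9×10⁻¹²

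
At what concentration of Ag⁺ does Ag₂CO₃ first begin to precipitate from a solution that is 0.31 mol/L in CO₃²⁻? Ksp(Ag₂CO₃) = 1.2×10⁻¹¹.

The threshold for precipitation is Q = Ksp.
Ag₂CO₃(s) ⇌ 2 Ag⁺(aq) + CO₃²⁻(aq)
Ksp = [Ag⁺]^2[CO₃²⁻] = [Ag⁺]^2(0.31)
[Ag⁺]^2 = 1.2×10⁻¹¹ / (0.31) = 3.9×10⁻¹¹
[Ag⁺] = 6.2×10⁻⁶ mol/L

6.2×10⁻⁶ M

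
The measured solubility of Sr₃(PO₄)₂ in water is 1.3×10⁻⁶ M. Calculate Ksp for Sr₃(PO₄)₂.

Sr₃(PO₄)₂(s) ⇌ 3 Sr²⁺(aq) + 2 PO₄³⁻(aq)
Let s be the molar solubility. Then [Sr²⁺] = 3s and [PO₄³⁻] = 2s.
Ksp = [Sr²⁺]^3[PO₄³⁻]^2 = (3s)^3 · (2s)^2 = 108s^5
Ksp = 108 × (1.3×10⁻⁶)^5 = 4.0×10⁻²⁸

Ksp = 4.0×10⁻²⁸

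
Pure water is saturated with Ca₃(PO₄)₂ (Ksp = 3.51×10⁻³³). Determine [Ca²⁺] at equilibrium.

3.80×10⁻⁷ M

Ca₃(PO₄)₂(s) ⇌ 3 Ca²⁺(aq) + 2 PO₄³⁻(aq)
For each mole of Ca₃(PO₄)₂ that dissolves per liter, [Ca²⁺] = 3s and [PO₄³⁻] = 2s; let s denote this solubility.
Ksp = [Ca²⁺]^3[PO₄³⁻]^2 = (3s)^3 · (2s)^2 = 108s^5 = 3.51×10⁻³³
s = 1.27×10⁻⁷ mol L⁻¹
[Ca²⁺] = 3s = 3.80×10⁻⁷ mol L⁻¹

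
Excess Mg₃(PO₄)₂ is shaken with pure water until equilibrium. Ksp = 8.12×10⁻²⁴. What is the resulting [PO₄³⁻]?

1.89×10⁻⁵ M

Mg₃(PO₄)₂(s) ⇌ 3 Mg²⁺(aq) + 2 PO₄³⁻(aq)
Call the molar solubility s, so that [Mg²⁺] = 3s and [PO₄³⁻] = 2s.
Ksp = [Mg²⁺]^3[PO₄³⁻]^2 = (3s)^3 · (2s)^2 = 108s^5 = 8.12×10⁻²⁴
s = 9.45×10⁻⁶ M
[PO₄³⁻] = 2s = 1.89×10⁻⁵ M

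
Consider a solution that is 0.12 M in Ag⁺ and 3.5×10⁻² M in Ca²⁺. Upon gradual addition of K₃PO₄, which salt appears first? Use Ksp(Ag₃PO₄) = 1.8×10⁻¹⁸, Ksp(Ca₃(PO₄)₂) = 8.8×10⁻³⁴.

A salt starts to precipitate once the ion product Q reaches its Ksp.
For Ag₃PO₄: [PO₄³⁻] = (Ksp/[Ag⁺]^3) = 1.0×10⁻¹⁵ M
For Ca₃(PO₄)₂: [PO₄³⁻] = (Ksp/[Ca²⁺]^3)^(1/2) = 4.5×10⁻¹⁵ M
The smaller threshold [PO₄³⁻] is reached first, so Ag₃PO₄ precipitates first.

Ag₃PO₄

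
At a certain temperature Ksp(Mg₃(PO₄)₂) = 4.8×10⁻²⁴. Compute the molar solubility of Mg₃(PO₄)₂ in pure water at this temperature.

Mg₃(PO₄)₂(s) ⇌ 3 Mg²⁺(aq) + 2 PO₄³⁻(aq)
If s mol/L of Mg₃(PO₄)₂ dissolves, [Mg²⁺] = 3s and [PO₄³⁻] = 2s.
Ksp = [Mg²⁺]^3[PO₄³⁻]^2 = (3s)^3 · (2s)^2 = 108s^5
108s^5 = 4.8×10⁻²⁴  ⇒  s^5 = 4.4×10⁻²⁶
s = 8.5×10⁻⁶ M

8.5×10⁻⁶ M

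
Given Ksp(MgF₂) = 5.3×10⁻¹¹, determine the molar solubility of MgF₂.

2.4×10⁻⁴ M

MgF₂(s) ⇌ Mg²⁺(aq) + 2 F⁻(aq)
With molar solubility s: [Mg²⁺] = s, [F⁻] = 2s.
Ksp = [Mg²⁺][F⁻]^2 = s · (2s)^2 = 4s^3
4s^3 = 5.3×10⁻¹¹  ⇒  s^3 = 1.3×10⁻¹¹
s = 2.4×10⁻⁴ mol/L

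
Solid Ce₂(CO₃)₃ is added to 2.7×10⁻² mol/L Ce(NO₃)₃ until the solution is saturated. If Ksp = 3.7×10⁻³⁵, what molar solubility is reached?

Ce₂(CO₃)₃(s) ⇌ 2 Ce³⁺(aq) + 3 CO₃²⁻(aq)
Ce³⁺ is already present at 2.7×10⁻² mol/L. If s mol/L of Ce₂(CO₃)₃ dissolves, [CO₃²⁻] = 3s while [Ce³⁺] ≈ 2.7×10⁻² mol/L.
Ksp = [Ce³⁺]^2[CO₃²⁻]^3 = (2.7×10⁻²)^2(3s)^3
(3s)^3 = 3.7×10⁻³⁵ / (2.7×10⁻²)^2 = 5.1×10⁻³²
s = 1.2×10⁻¹¹ mol/L

1.2×10⁻¹¹ M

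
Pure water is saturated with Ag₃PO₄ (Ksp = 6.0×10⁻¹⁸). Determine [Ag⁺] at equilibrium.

Ag₃PO₄(s) ⇌ 3 Ag⁺(aq) + PO₄³⁻(aq)
For each mole of Ag₃PO₄ that dissolves per liter, [Ag⁺] = 3s and [PO₄³⁻] = s; let s denote this solubility.
Ksp = [Ag⁺]^3[PO₄³⁻] = (3s)^3 · s = 27s^4 = 6.0×10⁻¹⁸
s = 2.2×10⁻⁵ mol L⁻¹
[Ag⁺] = 3s = 6.5×10⁻⁵ mol L⁻¹

6.5×10⁻⁵ M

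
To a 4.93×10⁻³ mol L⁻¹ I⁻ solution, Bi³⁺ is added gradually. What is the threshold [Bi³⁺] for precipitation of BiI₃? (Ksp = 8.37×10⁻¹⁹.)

Each salt precipitates once Q = Ksp for that salt.
BiI₃(s) ⇌ Bi³⁺(aq) + 3 I⁻(aq)
Ksp = [Bi³⁺][I⁻]^3 = [Bi³⁺](4.93×10⁻³)^3
[Bi³⁺] = 8.37×10⁻¹⁹ / (4.93×10⁻³)^3 = 6.99×10⁻¹²
[Bi³⁺] = 6.99×10⁻¹² mol L⁻¹

6.99×10⁻¹² M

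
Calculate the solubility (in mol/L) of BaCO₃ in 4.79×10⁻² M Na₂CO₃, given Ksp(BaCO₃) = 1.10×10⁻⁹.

2.30×10⁻⁸ M

BaCO₃(s) ⇌ Ba²⁺(aq) + CO₃²⁻(aq)
The solution already contains CO₃²⁻ at 4.79×10⁻² M. Let s be the molar solubility of BaCO₃.
[CO₃²⁻] ≈ 4.79×10⁻² M (common ion dominates); [Ba²⁺] = s.
Ksp = [Ba²⁺][CO₃²⁻] = s(4.79×10⁻²)
s = 1.10×10⁻⁹ / (4.79×10⁻²) = 2.30×10⁻⁸
s = 2.30×10⁻⁸ M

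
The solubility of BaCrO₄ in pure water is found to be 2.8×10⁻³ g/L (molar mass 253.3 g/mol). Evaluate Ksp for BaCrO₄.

Ksp = 1.2×10⁻¹⁰

Molar solubility s = (2.8×10⁻³ g/L) / (253.3 g/mol) = 1.105×10⁻⁵ mol/L
BaCrO₄(s) ⇌ Ba²⁺(aq) + CrO₄²⁻(aq)
Let s be the molar solubility. Then [Ba²⁺] = s and [CrO₄²⁻] = s.
Ksp = [Ba²⁺][CrO₄²⁻] = s · s = s^2
Ksp = (1.105×10⁻⁵)^2 = 1.2×10⁻¹⁰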